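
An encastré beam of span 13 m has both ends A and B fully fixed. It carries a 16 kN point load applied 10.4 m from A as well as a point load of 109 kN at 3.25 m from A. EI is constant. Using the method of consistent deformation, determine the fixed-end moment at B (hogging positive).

Release both end moments; the primary structure is a simply-supported span AB with redundants M_A and M_B.
Simple-span end rotations at A and B under the given loads:
  at A: point load 16 at a = 10.4: Pab(L + b)/(6LEI) = 86.53/EI
  at B: point load 16 at a = 10.4: Pab(L + a)/(6LEI) = 129.8/EI
  at A: point load 109 at a = 3.25: Pab(L + b)/(6LEI) = 1007/EI
  at B: point load 109 at a = 3.25: Pab(L + a)/(6LEI) = 719.6/EI
  θ_A0 = 1094/EI,  θ_B0 = 849.4/EI
Flexibility coefficients: a unit moment at one end gives L/(3EI) there and L/(6EI) at the far end, so f₁₁ = f₂₂ = 4.333/EI and f₁₂ = f₂₁ = 2.167/EI.
Compatibility — zero rotation at each built-in end:
  4.333 M_A + 2.167 M_B = 1094
  2.167 M_A + 4.333 M_B = 849.4
Solving the pair gives M_A = 205.9 kN·m and M_B = 93.05 kN·m (hogging).

M_B = 93.05 kN·m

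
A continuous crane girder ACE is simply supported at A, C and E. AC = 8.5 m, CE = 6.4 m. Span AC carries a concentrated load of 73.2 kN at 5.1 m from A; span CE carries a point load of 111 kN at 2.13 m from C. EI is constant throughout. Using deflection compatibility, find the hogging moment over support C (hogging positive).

M_C = 124.6 kN·m

Insert a hinge at C; M_C is the redundant, and each span becomes simply supported.
Discontinuity in slope at C on the released structure — sum the simple-span end rotations:
  span AC: point load 73.2 at a = 5.1: Pab(L + a)/(6LEI) = 338.5/EI
  span CE: point load 111 at a = 2.13: Pab(L + b)/(6LEI) = 280.5/EI
  relative rotation θ_0 = (338.5 + 280.5)/EI = 619/EI
A unit hogging moment at C produces rotation L₁/(3EI) + L₂/(3EI) = 4.967/EI.
Slope continuity at C: θ_0 = M_C·4.967/EI, so M_C = 619/4.967 = 124.6 kN·m (hogging).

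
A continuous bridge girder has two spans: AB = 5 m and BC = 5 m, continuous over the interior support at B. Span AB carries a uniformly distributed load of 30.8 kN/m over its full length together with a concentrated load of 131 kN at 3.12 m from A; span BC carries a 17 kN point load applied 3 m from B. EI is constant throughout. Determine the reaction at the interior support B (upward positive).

R_B = 212.6 kN

Insert a hinge at B; M_B is the redundant, and each span becomes simply supported.
End slopes at the hinge B, treating each span as simply supported:
  span AB: UDL 30.8: wL³/(24EI) = 160.4/EI
  span AB: point load 131 at a = 3.12: Pab(L + a)/(6LEI) = 208/EI
  span BC: point load 17 at a = 3: Pab(L + b)/(6LEI) = 23.8/EI
  relative rotation θ_0 = (368.4 + 23.8)/EI = 392.2/EI
A unit hogging moment at B produces rotation L₁/(3EI) + L₂/(3EI) = 3.333/EI.
Compatibility: M_B·(L₁+L₂)/(3EI) = θ_0, giving M_B = 117.7 kN·m (hogging).
Span AB, ΣM about A with M_B applied at B: R_B^{AB}·5 = 793.7 + 117.7, so R_B^{AB} = 182.3 kN and R_A = 285 − 182.3 = 102.7 kN.
Span BC, ΣM about C: R_B^{BC}·5 = 34 + 117.7, so R_B^{BC} = 30.33 kN and R_C = 17 − 30.33 = -13.33 kN.
R_B = 182.3 + 30.33 = 212.6 kN.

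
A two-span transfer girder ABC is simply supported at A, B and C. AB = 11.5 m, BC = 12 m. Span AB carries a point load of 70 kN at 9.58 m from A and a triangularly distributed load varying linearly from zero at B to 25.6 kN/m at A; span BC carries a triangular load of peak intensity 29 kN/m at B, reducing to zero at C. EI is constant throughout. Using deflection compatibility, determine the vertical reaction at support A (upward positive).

Release continuity at B by inserting a hinge; the redundant is the internal moment M_B. The primary structure is two simply-supported spans AB and BC.
End slopes at the hinge B, treating each span as simply supported:
  span AB: point load 70 at a = 9.58: Pab(L + a)/(6LEI) = 393.4/EI
  span AB: triangular load, peak 25.6: 7w₀L³/(360EI) = 757.1/EI
  span BC: triangular load, peak 29: w₀L³/(45EI) = 1114/EI
  relative rotation θ_0 = (1150 + 1114)/EI = 2264/EI
A unit hogging moment at B produces rotation L₁/(3EI) + L₂/(3EI) = 7.833/EI.
Compatibility: M_B·(L₁+L₂)/(3EI) = θ_0, giving M_B = 289 kN·m (hogging).
Span AB, ΣM about A with M_B applied at B: R_B^{AB}·11.5 = 1235 + 289, so R_B^{AB} = 132.5 kN and R_A = 217.2 − 132.5 = 84.69 kN.

R_A = 84.69 kN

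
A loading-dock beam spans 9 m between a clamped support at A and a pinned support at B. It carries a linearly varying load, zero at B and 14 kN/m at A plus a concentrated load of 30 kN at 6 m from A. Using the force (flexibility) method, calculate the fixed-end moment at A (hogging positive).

M_A = 115.6 kN·m

Release the roller at B. Primary structure: cantilever fixed at A.
Deflection at B on the released cantilever, summing each load's contribution:
  triangular load, peak 14 at the fixed end: w₀L⁴/(30EI) = 3062/EI
  point load 30 at a = 6: Pa²(3L − a)/(6EI) = 3780/EI
  δ_0 = 6842/EI
Flexibility coefficient — unit upward force at B: δ_{BB} = L³/(3EI) = 243/EI.
Compatibility at B: δ_0 − R_B·δ_{BB} = 0, so R_B = 6842/243 = 28.16 kN.
Moment equilibrium about A: M_A = Σ(load moments about A) − R_B·L = 369 − 28.16×9 = 115.6 kN·m.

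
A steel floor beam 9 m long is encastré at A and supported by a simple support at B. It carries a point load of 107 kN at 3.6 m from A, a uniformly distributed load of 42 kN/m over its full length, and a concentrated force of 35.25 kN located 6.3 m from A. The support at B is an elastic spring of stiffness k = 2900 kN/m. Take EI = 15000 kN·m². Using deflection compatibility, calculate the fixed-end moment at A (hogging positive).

M_A = 687.9 kN·m

Remove the prop at B; the released (primary) structure is a cantilever built in at A.
Deflection at B on the released cantilever, summing each load's contribution:
  point load 107 at a = 3.6: Pa²(3L − a)/(6EI) = 5408/EI
  UDL 42: wL⁴/(8EI) = 34445/EI
  point load 35.25 at a = 6.3: Pa²(3L − a)/(6EI) = 4827/EI
  δ_0 = 44680/EI
Flexibility coefficient — unit upward force at B: δ_{BB} = L³/(3EI) = 243/EI.
With EI = 15000 kN·m²: δ_0 = 2.9787 m and δ_{BB} = 0.0162 m/kN.
Compatibility — the spring shortens by R_B/k under the reaction it provides: δ_0 − R_B·δ_{BB} = R_B/k. With 1/k = 0.000345 m/kN, R_B = δ_0 / (δ_{BB} + 1/k) = 2.9787 / (0.0162 + 0.000345) = 180 kN.
Moment equilibrium about A: M_A = Σ(load moments about A) − R_B·L = 2308 − 180×9 = 687.9 kN·m.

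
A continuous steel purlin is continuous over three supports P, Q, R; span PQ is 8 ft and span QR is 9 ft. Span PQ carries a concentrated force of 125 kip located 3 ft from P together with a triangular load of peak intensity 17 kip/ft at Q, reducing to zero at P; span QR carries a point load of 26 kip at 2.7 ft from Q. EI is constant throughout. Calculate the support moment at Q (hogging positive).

M_Q = 132.1 kip·ft

Insert a hinge at Q; M_Q is the redundant, and each span becomes simply supported.
Discontinuity in slope at Q on the released structure — sum the simple-span end rotations:
  span PQ: point load 125 at a = 3: Pab(L + a)/(6LEI) = 429.7/EI
  span PQ: triangular load, peak 17: w₀L³/(45EI) = 193.4/EI
  span QR: point load 26 at a = 2.7: Pab(L + b)/(6LEI) = 125.3/EI
  relative rotation θ_0 = (623.1 + 125.3)/EI = 748.4/EI
A unit hogging moment at Q produces rotation L₁/(3EI) + L₂/(3EI) = 5.667/EI.
Compatibility: M_Q·(L₁+L₂)/(3EI) = θ_0, giving M_Q = 132.1 kip·ft (hogging).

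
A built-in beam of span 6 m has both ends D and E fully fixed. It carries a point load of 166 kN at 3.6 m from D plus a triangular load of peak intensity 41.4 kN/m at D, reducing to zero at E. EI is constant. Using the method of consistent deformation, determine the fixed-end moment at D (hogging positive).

M_D = 170.1 kN·m

Release both end moments; the primary structure is a simply-supported span DE with redundants M_D and M_E.
On the primary (simply-supported) span, the end slopes from the loading are:
  at D: point load 166 at a = 3.6: Pab(L + b)/(6LEI) = 334.7/EI
  at E: point load 166 at a = 3.6: Pab(L + a)/(6LEI) = 382.5/EI
  at D: triangular load, peak 41.4: w₀L³/(45EI) = 198.7/EI
  at E: triangular load, peak 41.4: 7w₀L³/(360EI) = 173.9/EI
  θ_D0 = 533.4/EI,  θ_E0 = 556.3/EI
Flexibility coefficients: a unit moment at one end gives L/(3EI) there and L/(6EI) at the far end, so f₁₁ = f₂₂ = 2/EI and f₁₂ = f₂₁ = 1/EI.
Compatibility — zero rotation at each built-in end:
  2 M_D + 1 M_E = 533.4
  1 M_D + 2 M_E = 556.3
Solving the pair gives M_D = 170.1 kN·m and M_E = 193.1 kN·m (hogging).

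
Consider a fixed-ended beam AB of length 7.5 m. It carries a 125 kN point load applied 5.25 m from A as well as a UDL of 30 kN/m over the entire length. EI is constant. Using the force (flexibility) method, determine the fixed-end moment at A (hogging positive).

Take the two fixed-end moments M_A, M_B as redundants; the released structure is the simple span AB.
On the primary (simply-supported) span, the end slopes from the loading are:
  at A: point load 125 at a = 5.25: Pab(L + b)/(6LEI) = 319.9/EI
  at B: point load 125 at a = 5.25: Pab(L + a)/(6LEI) = 418.4/EI
  at A: UDL 30: wL³/(24EI) = 527.3/EI
  at B: UDL 30: wL³/(24EI) = 527.3/EI
  θ_A0 = 847.3/EI,  θ_B0 = 945.7/EI
Flexibility coefficients: a unit moment at one end gives L/(3EI) there and L/(6EI) at the far end, so f₁₁ = f₂₂ = 2.5/EI and f₁₂ = f₂₁ = 1.25/EI.
Compatibility — zero rotation at each built-in end:
  2.5 M_A + 1.25 M_B = 847.3
  1.25 M_A + 2.5 M_B = 945.7
Solving the pair gives M_A = 199.7 kN·m and M_B = 278.4 kN·m (hogging).

M_A = 199.7 kN·m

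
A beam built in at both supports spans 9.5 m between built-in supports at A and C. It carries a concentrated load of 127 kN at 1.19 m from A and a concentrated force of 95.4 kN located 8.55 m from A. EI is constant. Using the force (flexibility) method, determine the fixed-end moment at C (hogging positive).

Take the two fixed-end moments M_A, M_C as redundants; the released structure is the simple span AC.
End rotations of the released simple span under the applied load (×1/EI):
  at A: point load 127 at a = 1.19: Pab(L + b)/(6LEI) = 392.4/EI
  at C: point load 127 at a = 1.19: Pab(L + a)/(6LEI) = 235.5/EI
  at A: point load 95.4 at a = 8.55: Pab(L + b)/(6LEI) = 142.1/EI
  at C: point load 95.4 at a = 8.55: Pab(L + a)/(6LEI) = 245.4/EI
  θ_A0 = 534.5/EI,  θ_C0 = 480.9/EI
Flexibility coefficients: a unit moment at one end gives L/(3EI) there and L/(6EI) at the far end, so f₁₁ = f₂₂ = 3.167/EI and f₁₂ = f₂₁ = 1.583/EI.
Compatibility — zero rotation at each built-in end:
  3.167 M_A + 1.583 M_C = 534.5
  1.583 M_A + 3.167 M_C = 480.9
Solving the pair gives M_A = 123.8 kN·m and M_C = 89.97 kN·m (hogging).

M_C = 89.97 kN·m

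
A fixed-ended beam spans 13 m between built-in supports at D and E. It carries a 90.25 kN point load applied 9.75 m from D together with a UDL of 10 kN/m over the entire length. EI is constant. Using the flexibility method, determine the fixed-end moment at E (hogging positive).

Release both end moments; the primary structure is a simply-supported span DE with redundants M_D and M_E.
Simple-span end rotations at D and E under the given loads:
  at D: point load 90.25 at a = 9.75: Pab(L + b)/(6LEI) = 595.8/EI
  at E: point load 90.25 at a = 9.75: Pab(L + a)/(6LEI) = 834.1/EI
  at D: UDL 10: wL³/(24EI) = 915.4/EI
  at E: UDL 10: wL³/(24EI) = 915.4/EI
  θ_D0 = 1511/EI,  θ_E0 = 1750/EI
Flexibility coefficients: a unit moment at one end gives L/(3EI) there and L/(6EI) at the far end, so f₁₁ = f₂₂ = 4.333/EI and f₁₂ = f₂₁ = 2.167/EI.
Compatibility — zero rotation at each built-in end:
  4.333 M_D + 2.167 M_E = 1511
  2.167 M_D + 4.333 M_E = 1750
Solving the pair gives M_D = 195.8 kN·m and M_E = 305.8 kN·m (hogging).

M_E = 305.8 kN·m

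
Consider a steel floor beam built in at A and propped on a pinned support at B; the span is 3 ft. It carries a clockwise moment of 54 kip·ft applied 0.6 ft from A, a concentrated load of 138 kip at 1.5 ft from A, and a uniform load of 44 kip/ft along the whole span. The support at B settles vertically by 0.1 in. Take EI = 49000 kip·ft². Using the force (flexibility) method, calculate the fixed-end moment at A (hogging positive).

M_A = 288.1 kip·ft

Release the roller at B. Primary structure: cantilever fixed at A.
Free-end deflection of the primary structure under the applied loading (downward +):
  clockwise couple 54 at a = 0.6: M₀a(2L − a)/(2EI) = 87.48/EI
  point load 138 at a = 1.5: Pa²(3L − a)/(6EI) = 388.1/EI
  UDL 44: wL⁴/(8EI) = 445.5/EI
  δ_0 = 921.1/EI
Tip deflection under a unit load at B: L³/(3EI) = 9/EI.
With EI = 49000 kip·ft²: δ_0 = 0.018798 ft and δ_{BB} = 0.000184 ft/kip.
Compatibility — the beam at B must follow the support down by 0.008333 ft: δ_0 − R_B·δ_{BB} = 0.008333, so R_B = (0.018798 − 0.008333)/0.000184 = 56.97 kip.
Moment equilibrium about A: M_A = Σ(load moments about A) − R_B·L = 459 − 56.97×3 = 288.1 kip·ft.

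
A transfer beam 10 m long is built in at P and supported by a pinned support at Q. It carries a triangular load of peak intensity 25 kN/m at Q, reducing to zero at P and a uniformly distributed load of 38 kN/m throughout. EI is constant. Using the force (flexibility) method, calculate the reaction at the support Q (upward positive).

R_Q = 211.2 kN

Release the roller at Q. Primary structure: cantilever fixed at P.
Deflection at Q on the released cantilever, summing each load's contribution:
  triangular load, peak 25 at the free end: 11w₀L⁴/(120EI) = 22917/EI
  UDL 38: wL⁴/(8EI) = 47500/EI
  δ_0 = 70417/EI
Tip deflection under a unit load at Q: L³/(3EI) = 333.3/EI.
The prop prevents deflection at Q: R_Q = δ_0/δ_{QQ} = 70417/333.3 = 211.2 kN.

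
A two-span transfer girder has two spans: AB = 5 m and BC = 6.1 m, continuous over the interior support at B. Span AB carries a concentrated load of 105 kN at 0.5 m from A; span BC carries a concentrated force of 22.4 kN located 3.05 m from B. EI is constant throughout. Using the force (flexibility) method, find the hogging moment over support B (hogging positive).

M_B = 25.79 kN·m

Take M_B as the redundant. Released structure: two simple spans AB and BC with a hinge at B.
Discontinuity in slope at B on the released structure — sum the simple-span end rotations:
  span AB: point load 105 at a = 0.5: Pab(L + a)/(6LEI) = 43.31/EI
  span BC: point load 22.4 at a = 3.05: Pab(L + b)/(6LEI) = 52.09/EI
  relative rotation θ_0 = (43.31 + 52.09)/EI = 95.41/EI
A unit hogging moment at B produces rotation L₁/(3EI) + L₂/(3EI) = 3.7/EI.
Compatibility: M_B·(L₁+L₂)/(3EI) = θ_0, giving M_B = 25.79 kN·m (hogging).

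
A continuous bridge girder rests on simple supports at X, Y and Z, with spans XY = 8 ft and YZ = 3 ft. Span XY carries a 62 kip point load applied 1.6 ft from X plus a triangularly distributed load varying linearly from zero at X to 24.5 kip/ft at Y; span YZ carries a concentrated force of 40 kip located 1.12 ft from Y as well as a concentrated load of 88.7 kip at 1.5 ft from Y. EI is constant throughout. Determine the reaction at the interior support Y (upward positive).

R_Y = 207 kip

Insert a hinge at Y; M_Y is the redundant, and each span becomes simply supported.
End slopes at the hinge Y, treating each span as simply supported:
  span XY: point load 62 at a = 1.6: Pab(L + a)/(6LEI) = 127/EI
  span XY: triangular load, peak 24.5: w₀L³/(45EI) = 278.8/EI
  span YZ: point load 40 at a = 1.12: Pab(L + b)/(6LEI) = 22.83/EI
  span YZ: point load 88.7 at a = 1.5: Pab(L + b)/(6LEI) = 49.89/EI
  relative rotation θ_0 = (405.7 + 72.73)/EI = 478.5/EI
A unit hogging moment at Y produces rotation L₁/(3EI) + L₂/(3EI) = 3.667/EI.
Compatibility: M_Y·(L₁+L₂)/(3EI) = θ_0, giving M_Y = 130.5 kip·ft (hogging).
Span XY, ΣM about X with M_Y applied at Y: R_Y^{XY}·8 = 621.9 + 130.5, so R_Y^{XY} = 94.04 kip and R_X = 160 − 94.04 = 65.96 kip.
Span YZ, ΣM about Z: R_Y^{YZ}·3 = 208.2 + 130.5, so R_Y^{YZ} = 112.9 kip and R_Z = 128.7 − 112.9 = 15.79 kip.
R_Y = 94.04 + 112.9 = 207 kip.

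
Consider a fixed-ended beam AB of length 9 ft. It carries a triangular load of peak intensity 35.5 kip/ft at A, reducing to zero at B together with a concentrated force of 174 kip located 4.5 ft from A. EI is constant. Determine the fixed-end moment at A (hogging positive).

M_A = 339.5 kip·ft

Release both end moments; the primary structure is a simply-supported span AB with redundants M_A and M_B.
End rotations of the released simple span under the applied load (×1/EI):
  at A: triangular load, peak 35.5: w₀L³/(45EI) = 575.1/EI
  at B: triangular load, peak 35.5: 7w₀L³/(360EI) = 503.2/EI
  at A: point load 174 at a = 4.5: Pab(L + b)/(6LEI) = 880.9/EI
  at B: point load 174 at a = 4.5: Pab(L + a)/(6LEI) = 880.9/EI
  θ_A0 = 1456/EI,  θ_B0 = 1384/EI
Flexibility coefficients: a unit moment at one end gives L/(3EI) there and L/(6EI) at the far end, so f₁₁ = f₂₂ = 3/EI and f₁₂ = f₂₁ = 1.5/EI.
Compatibility — zero rotation at each built-in end:
  3 M_A + 1.5 M_B = 1456
  1.5 M_A + 3 M_B = 1384
Solving the pair gives M_A = 339.5 kip·ft and M_B = 291.6 kip·ft (hogging).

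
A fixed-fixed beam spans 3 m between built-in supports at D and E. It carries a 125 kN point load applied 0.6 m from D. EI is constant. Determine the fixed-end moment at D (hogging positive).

M_D = 48 kN·m

Take the two fixed-end moments M_D, M_E as redundants; the released structure is the simple span DE.
End rotations of the released simple span under the applied load (×1/EI):
  at D: point load 125 at a = 0.6: Pab(L + b)/(6LEI) = 54/EI
  at E: point load 125 at a = 0.6: Pab(L + a)/(6LEI) = 36/EI
  θ_D0 = 54/EI,  θ_E0 = 36/EI
Flexibility coefficients: a unit moment at one end gives L/(3EI) there and L/(6EI) at the far end, so f₁₁ = f₂₂ = 1/EI and f₁₂ = f₂₁ = 0.5/EI.
Compatibility — zero rotation at each built-in end:
  1 M_D + 0.5 M_E = 54
  0.5 M_D + 1 M_E = 36
Solving the pair gives M_D = 48 kN·m and M_E = 12 kN·m (hogging).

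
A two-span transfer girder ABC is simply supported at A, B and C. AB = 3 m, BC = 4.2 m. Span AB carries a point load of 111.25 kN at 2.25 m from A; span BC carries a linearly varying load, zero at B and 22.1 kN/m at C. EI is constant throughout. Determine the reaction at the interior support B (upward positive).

R_B = 119.5 kN

Release continuity at B by inserting a hinge; the redundant is the internal moment M_B. The primary structure is two simply-supported spans AB and BC.
End slopes at the hinge B, treating each span as simply supported:
  span AB: point load 111.25 at a = 2.25: Pab(L + a)/(6LEI) = 54.76/EI
  span BC: triangular load, peak 22.1: 7w₀L³/(360EI) = 31.84/EI
  relative rotation θ_0 = (54.76 + 31.84)/EI = 86.59/EI
A unit hogging moment at B produces rotation L₁/(3EI) + L₂/(3EI) = 2.4/EI.
Slope continuity at B: θ_0 = M_B·2.4/EI, so M_B = 86.59/2.4 = 36.08 kN·m (hogging).
Span AB, ΣM about A with M_B applied at B: R_B^{AB}·3 = 250.3 + 36.08, so R_B^{AB} = 95.46 kN and R_A = 111.2 − 95.46 = 15.79 kN.
Span BC, ΣM about C: R_B^{BC}·4.2 = 64.97 + 36.08, so R_B^{BC} = 24.06 kN and R_C = 46.41 − 24.06 = 22.35 kN.
R_B = 95.46 + 24.06 = 119.5 kN.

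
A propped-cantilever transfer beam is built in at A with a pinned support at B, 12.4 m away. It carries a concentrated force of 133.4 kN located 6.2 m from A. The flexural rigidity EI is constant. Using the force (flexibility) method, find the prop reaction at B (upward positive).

Remove the prop at B; the released (primary) structure is a cantilever built in at A.
Free-end deflection of the primary structure under the applied loading (downward +):
  point load 133.4 at a = 6.2: Pa²(3L − a)/(6EI) = 26494/EI
Tip deflection under a unit load at B: L³/(3EI) = 635.5/EI.
The prop prevents deflection at B: R_B = δ_0/δ_{BB} = 26494/635.5 = 41.69 kN.

R_B = 41.69 kN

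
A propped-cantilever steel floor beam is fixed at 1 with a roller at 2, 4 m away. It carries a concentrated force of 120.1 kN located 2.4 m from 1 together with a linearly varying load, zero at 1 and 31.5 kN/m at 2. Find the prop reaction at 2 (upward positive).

R_2 = 86.53 kN

Choose R_2 as the redundant. The primary structure is the cantilever fixed at 1.
Free-end deflection of the primary structure under the applied loading (downward +):
  point load 120.1 at a = 2.4: Pa²(3L − a)/(6EI) = 1107/EI
  triangular load, peak 31.5 at the free end: 11w₀L⁴/(120EI) = 739.2/EI
  δ_0 = 1846/EI
Tip deflection under a unit load at 2: L³/(3EI) = 21.33/EI.
Compatibility at 2: δ_0 − R_2·δ_{22} = 0, so R_2 = 1846/21.33 = 86.53 kN.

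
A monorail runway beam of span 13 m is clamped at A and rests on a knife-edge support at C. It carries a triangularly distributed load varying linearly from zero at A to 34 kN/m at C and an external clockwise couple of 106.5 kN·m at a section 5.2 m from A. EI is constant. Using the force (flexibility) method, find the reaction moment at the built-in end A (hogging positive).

M_A = 339.4 kN·m

Release the roller at C. Primary structure: cantilever fixed at A.
Primary-structure tip deflection at C by superposition:
  triangular load, peak 34 at the free end: 11w₀L⁴/(120EI) = 89015/EI
  clockwise couple 106.5 at a = 5.2: M₀a(2L − a)/(2EI) = 5760/EI
  δ_0 = 94775/EI
Flexibility coefficient — unit upward force at C: δ_{CC} = L³/(3EI) = 732.3/EI.
The prop prevents deflection at C: R_C = δ_0/δ_{CC} = 94775/732.3 = 129.4 kN.
Moment equilibrium about A: M_A = Σ(load moments about A) − R_C·L = 2022 − 129.4×13 = 339.4 kN·m.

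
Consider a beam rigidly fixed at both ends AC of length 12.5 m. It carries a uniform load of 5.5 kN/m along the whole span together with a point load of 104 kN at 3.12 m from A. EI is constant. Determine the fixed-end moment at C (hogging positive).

Release both end moments; the primary structure is a simply-supported span AC with redundants M_A and M_C.
End rotations of the released simple span under the applied load (×1/EI):
  at A: UDL 5.5: wL³/(24EI) = 447.6/EI
  at C: UDL 5.5: wL³/(24EI) = 447.6/EI
  at A: point load 104 at a = 3.12: Pab(L + b)/(6LEI) = 887.9/EI
  at C: point load 104 at a = 3.12: Pab(L + a)/(6LEI) = 633.9/EI
  θ_A0 = 1336/EI,  θ_C0 = 1081/EI
Flexibility coefficients: a unit moment at one end gives L/(3EI) there and L/(6EI) at the far end, so f₁₁ = f₂₂ = 4.167/EI and f₁₂ = f₂₁ = 2.083/EI.
Compatibility — zero rotation at each built-in end:
  4.167 M_A + 2.083 M_C = 1336
  2.083 M_A + 4.167 M_C = 1081
Solving the pair gives M_A = 254.3 kN·m and M_C = 132.4 kN·m (hogging).

M_C = 132.4 kN·m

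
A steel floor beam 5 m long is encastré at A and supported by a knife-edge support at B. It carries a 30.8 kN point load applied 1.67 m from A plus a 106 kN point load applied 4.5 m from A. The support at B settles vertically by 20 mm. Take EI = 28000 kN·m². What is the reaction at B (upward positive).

Release the roller at B. Primary structure: cantilever fixed at A.
Free-end deflection of the primary structure under the applied loading (downward +):
  point load 30.8 at a = 1.67: Pa²(3L − a)/(6EI) = 190.8/EI
  point load 106 at a = 4.5: Pa²(3L − a)/(6EI) = 3756/EI
  δ_0 = 3947/EI
Tip deflection under a unit load at B: L³/(3EI) = 41.67/EI.
With EI = 28000 kN·m²: δ_0 = 0.14097 m and δ_{BB} = 0.001488 m/kN.
Compatibility — the beam at B must follow the support down by 0.02 m: δ_0 − R_B·δ_{BB} = 0.02, so R_B = (0.14097 − 0.02)/0.001488 = 81.29 kN.

R_B = 81.29 kN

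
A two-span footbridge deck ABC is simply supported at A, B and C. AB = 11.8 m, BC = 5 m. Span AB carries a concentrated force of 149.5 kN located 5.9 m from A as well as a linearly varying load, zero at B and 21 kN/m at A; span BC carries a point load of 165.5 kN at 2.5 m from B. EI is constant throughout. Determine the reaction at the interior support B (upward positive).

Take M_B as the redundant. Released structure: two simple spans AB and BC with a hinge at B.
End slopes at the hinge B, treating each span as simply supported:
  span AB: point load 149.5 at a = 5.9: Pab(L + a)/(6LEI) = 1301/EI
  span AB: triangular load, peak 21: 7w₀L³/(360EI) = 670.9/EI
  span BC: point load 165.5 at a = 2.5: Pab(L + b)/(6LEI) = 258.6/EI
  relative rotation θ_0 = (1972 + 258.6)/EI = 2231/EI
A unit hogging moment at B produces rotation L₁/(3EI) + L₂/(3EI) = 5.6/EI.
Compatibility: M_B·(L₁+L₂)/(3EI) = θ_0, giving M_B = 398.3 kN·m (hogging).
Span AB, ΣM about A with M_B applied at B: R_B^{AB}·11.8 = 1369 + 398.3, so R_B^{AB} = 149.8 kN and R_A = 273.4 − 149.8 = 123.6 kN.
Span BC, ΣM about C: R_B^{BC}·5 = 413.8 + 398.3, so R_B^{BC} = 162.4 kN and R_C = 165.5 − 162.4 = 3.088 kN.
R_B = 149.8 + 162.4 = 312.2 kN.

R_B = 312.2 kN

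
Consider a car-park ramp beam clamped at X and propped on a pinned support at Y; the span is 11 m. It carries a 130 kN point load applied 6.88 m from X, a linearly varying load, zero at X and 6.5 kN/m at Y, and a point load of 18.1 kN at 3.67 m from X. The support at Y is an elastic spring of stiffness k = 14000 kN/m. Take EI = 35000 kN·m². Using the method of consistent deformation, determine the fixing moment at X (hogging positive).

M_X = 318.1 kN·m

Choose R_Y as the redundant. The primary structure is the cantilever fixed at X.
Primary-structure tip deflection at Y by superposition:
  point load 130 at a = 6.88: Pa²(3L − a)/(6EI) = 26788/EI
  triangular load, peak 6.5 at the free end: 11w₀L⁴/(120EI) = 8724/EI
  point load 18.1 at a = 3.67: Pa²(3L − a)/(6EI) = 1192/EI
  δ_0 = 36703/EI
Flexibility coefficient — unit upward force at Y: δ_{YY} = L³/(3EI) = 443.7/EI.
With EI = 35000 kN·m²: δ_0 = 1.0487 m and δ_{YY} = 0.012676 m/kN.
Compatibility — the spring shortens by R_Y/k under the reaction it provides: δ_0 − R_Y·δ_{YY} = R_Y/k. With 1/k = 0.000071 m/kN, R_Y = δ_0 / (δ_{YY} + 1/k) = 1.0487 / (0.012676 + 0.000071) = 82.26 kN.
Moment equilibrium about X: M_X = Σ(load moments about X) − R_Y·L = 1223 − 82.26×11 = 318.1 kN·m.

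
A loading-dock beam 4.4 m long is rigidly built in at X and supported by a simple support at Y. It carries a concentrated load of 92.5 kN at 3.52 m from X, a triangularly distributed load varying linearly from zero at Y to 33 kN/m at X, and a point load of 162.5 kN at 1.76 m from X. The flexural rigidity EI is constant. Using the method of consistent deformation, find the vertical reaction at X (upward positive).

R_X = 214.2 kN

Take the reaction at Y as the redundant and release it; the primary structure is a cantilever fixed at X.
Deflection at Y on the released cantilever, summing each load's contribution:
  point load 92.5 at a = 3.52: Pa²(3L − a)/(6EI) = 1849/EI
  triangular load, peak 33 at the fixed end: w₀L⁴/(30EI) = 412.3/EI
  point load 162.5 at a = 1.76: Pa²(3L − a)/(6EI) = 959.7/EI
  δ_0 = 3221/EI
Tip deflection under a unit load at Y: L³/(3EI) = 28.39/EI.
Compatibility at Y: δ_0 − R_Y·δ_{YY} = 0, so R_Y = 3221/28.39 = 113.4 kN.
Vertical equilibrium: R_X = ΣP − R_Y = 327.6 − 113.4 = 214.2 kN.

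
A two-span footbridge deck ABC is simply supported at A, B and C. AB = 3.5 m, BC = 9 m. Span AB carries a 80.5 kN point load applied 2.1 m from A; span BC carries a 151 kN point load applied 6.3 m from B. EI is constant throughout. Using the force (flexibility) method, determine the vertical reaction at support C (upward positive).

Insert a hinge at B; M_B is the redundant, and each span becomes simply supported.
Rotations at B on the released spans (each span's end-slope, ×1/EI):
  span AB: point load 80.5 at a = 2.1: Pab(L + a)/(6LEI) = 63.11/EI
  span BC: point load 151 at a = 6.3: Pab(L + b)/(6LEI) = 556.5/EI
  relative rotation θ_0 = (63.11 + 556.5)/EI = 619.6/EI
A unit hogging moment at B produces rotation L₁/(3EI) + L₂/(3EI) = 4.167/EI.
Slope continuity at B: θ_0 = M_B·4.167/EI, so M_B = 619.6/4.167 = 148.7 kN·m (hogging).
Span BC, ΣM about C: R_B^{BC}·9 = 407.7 + 148.7, so R_B^{BC} = 61.82 kN and R_C = 151 − 61.82 = 89.18 kN.

R_C = 89.18 kN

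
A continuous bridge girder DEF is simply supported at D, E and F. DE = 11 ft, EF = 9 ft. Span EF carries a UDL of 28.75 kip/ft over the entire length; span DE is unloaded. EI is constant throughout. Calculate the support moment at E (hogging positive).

M_E = 131 kip·ft

Release continuity at E by inserting a hinge; the redundant is the internal moment M_E. The primary structure is two simply-supported spans DE and EF.
End slopes at the hinge E, treating each span as simply supported:
  span EF: UDL 28.75: wL³/(24EI) = 873.3/EI
  relative rotation θ_0 = (0 + 873.3)/EI = 873.3/EI
A unit hogging moment at E produces rotation L₁/(3EI) + L₂/(3EI) = 6.667/EI.
Slope continuity at E: θ_0 = M_E·6.667/EI, so M_E = 873.3/6.667 = 131 kip·ft (hogging).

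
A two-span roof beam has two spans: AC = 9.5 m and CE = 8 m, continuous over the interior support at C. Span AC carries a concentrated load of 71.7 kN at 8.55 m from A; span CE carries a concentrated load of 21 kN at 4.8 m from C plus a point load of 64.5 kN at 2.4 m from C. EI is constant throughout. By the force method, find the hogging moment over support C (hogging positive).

Release continuity at C by inserting a hinge; the redundant is the internal moment M_C. The primary structure is two simply-supported spans AC and CE.
End slopes at the hinge C, treating each span as simply supported:
  span AC: point load 71.7 at a = 8.55: Pab(L + a)/(6LEI) = 184.4/EI
  span CE: point load 21 at a = 4.8: Pab(L + b)/(6LEI) = 75.26/EI
  span CE: point load 64.5 at a = 2.4: Pab(L + b)/(6LEI) = 245.6/EI
  relative rotation θ_0 = (184.4 + 320.9)/EI = 505.3/EI
A unit hogging moment at C produces rotation L₁/(3EI) + L₂/(3EI) = 5.833/EI.
Slope continuity at C: θ_0 = M_C·5.833/EI, so M_C = 505.3/5.833 = 86.62 kN·m (hogging).

M_C = 86.62 kN·m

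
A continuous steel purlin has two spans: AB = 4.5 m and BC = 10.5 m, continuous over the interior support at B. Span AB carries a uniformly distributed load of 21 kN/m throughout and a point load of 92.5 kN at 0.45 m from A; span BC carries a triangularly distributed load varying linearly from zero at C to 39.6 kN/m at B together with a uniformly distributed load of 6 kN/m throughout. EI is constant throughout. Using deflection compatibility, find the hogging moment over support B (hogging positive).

Insert a hinge at B; M_B is the redundant, and each span becomes simply supported.
Rotations at B on the released spans (each span's end-slope, ×1/EI):
  span AB: UDL 21: wL³/(24EI) = 79.73/EI
  span AB: point load 92.5 at a = 0.45: Pab(L + a)/(6LEI) = 30.91/EI
  span BC: triangular load, peak 39.6: w₀L³/(45EI) = 1019/EI
  span BC: UDL 6: wL³/(24EI) = 289.4/EI
  relative rotation θ_0 = (110.6 + 1308)/EI = 1419/EI
A unit hogging moment at B produces rotation L₁/(3EI) + L₂/(3EI) = 5/EI.
Compatibility: M_B·(L₁+L₂)/(3EI) = θ_0, giving M_B = 283.8 kN·m (hogging).

M_B = 283.8 kN·m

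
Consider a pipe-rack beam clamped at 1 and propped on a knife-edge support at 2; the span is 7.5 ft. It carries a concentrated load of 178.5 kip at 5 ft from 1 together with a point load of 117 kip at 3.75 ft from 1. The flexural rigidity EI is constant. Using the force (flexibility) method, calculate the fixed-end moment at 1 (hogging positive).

M_1 = 362.9 kip·ft

Choose R_2 as the redundant. The primary structure is the cantilever fixed at 1.
Deflection at 2 on the released cantilever, summing each load's contribution:
  point load 178.5 at a = 5: Pa²(3L − a)/(6EI) = 13016/EI
  point load 117 at a = 3.75: Pa²(3L − a)/(6EI) = 5142/EI
  δ_0 = 18157/EI
Flexibility coefficient — unit upward force at 2: δ_{22} = L³/(3EI) = 140.6/EI.
Compatibility at 2: δ_0 − R_2·δ_{22} = 0, so R_2 = 18157/140.6 = 129.1 kip.
Moment equilibrium about 1: M_1 = Σ(load moments about 1) − R_2·L = 1331 − 129.1×7.5 = 362.9 kip·ft.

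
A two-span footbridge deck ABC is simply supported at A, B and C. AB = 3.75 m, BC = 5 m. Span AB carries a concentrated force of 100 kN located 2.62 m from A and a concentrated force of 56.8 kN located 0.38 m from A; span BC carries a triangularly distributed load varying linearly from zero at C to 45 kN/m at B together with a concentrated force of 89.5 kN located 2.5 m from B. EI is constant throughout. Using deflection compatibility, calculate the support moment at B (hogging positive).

M_B = 124.1 kN·m

Take M_B as the redundant. Released structure: two simple spans AB and BC with a hinge at B.
Rotations at B on the released spans (each span's end-slope, ×1/EI):
  span AB: point load 100 at a = 2.62: Pab(L + a)/(6LEI) = 83.82/EI
  span AB: point load 56.8 at a = 0.38: Pab(L + a)/(6LEI) = 13.35/EI
  span BC: triangular load, peak 45: w₀L³/(45EI) = 125/EI
  span BC: point load 89.5 at a = 2.5: Pab(L + b)/(6LEI) = 139.8/EI
  relative rotation θ_0 = (97.17 + 264.8)/EI = 362/EI
A unit hogging moment at B produces rotation L₁/(3EI) + L₂/(3EI) = 2.917/EI.
Slope continuity at B: θ_0 = M_B·2.917/EI, so M_B = 362/2.917 = 124.1 kN·m (hogging).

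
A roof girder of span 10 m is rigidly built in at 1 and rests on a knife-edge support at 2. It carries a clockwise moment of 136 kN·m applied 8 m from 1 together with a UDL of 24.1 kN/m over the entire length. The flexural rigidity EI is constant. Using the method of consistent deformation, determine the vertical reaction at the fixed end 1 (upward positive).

Take the reaction at 2 as the redundant and release it; the primary structure is a cantilever fixed at 1.
Deflection at 2 on the released cantilever, summing each load's contribution:
  clockwise couple 136 at a = 8: M₀a(2L − a)/(2EI) = 6528/EI
  UDL 24.1: wL⁴/(8EI) = 30125/EI
  δ_0 = 36653/EI
Tip deflection under a unit load at 2: L³/(3EI) = 333.3/EI.
The prop prevents deflection at 2: R_2 = δ_0/δ_{22} = 36653/333.3 = 110 kN.
Vertical equilibrium: R_1 = ΣP − R_2 = 241 − 110 = 131 kN.

R_1 = 131 kN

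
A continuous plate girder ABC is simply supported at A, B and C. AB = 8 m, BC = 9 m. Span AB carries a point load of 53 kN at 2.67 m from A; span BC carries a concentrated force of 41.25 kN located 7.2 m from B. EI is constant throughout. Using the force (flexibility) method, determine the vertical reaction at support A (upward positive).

Insert a hinge at B; M_B is the redundant, and each span becomes simply supported.
Discontinuity in slope at B on the released structure — sum the simple-span end rotations:
  span AB: point load 53 at a = 2.67: Pab(L + a)/(6LEI) = 167.7/EI
  span BC: point load 41.25 at a = 7.2: Pab(L + b)/(6LEI) = 106.9/EI
  relative rotation θ_0 = (167.7 + 106.9)/EI = 274.6/EI
A unit hogging moment at B produces rotation L₁/(3EI) + L₂/(3EI) = 5.667/EI.
Slope continuity at B: θ_0 = M_B·5.667/EI, so M_B = 274.6/5.667 = 48.46 kN·m (hogging).
Span AB, ΣM about A with M_B applied at B: R_B^{AB}·8 = 141.5 + 48.46, so R_B^{AB} = 23.75 kN and R_A = 53 − 23.75 = 29.25 kN.

R_A = 29.25 kN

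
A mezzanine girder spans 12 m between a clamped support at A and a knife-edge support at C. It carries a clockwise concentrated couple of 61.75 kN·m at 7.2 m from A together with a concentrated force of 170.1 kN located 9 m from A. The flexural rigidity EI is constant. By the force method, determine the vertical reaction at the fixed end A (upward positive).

R_A = 55.97 kN

Release the roller at C. Primary structure: cantilever fixed at A.
Primary-structure tip deflection at C by superposition:
  clockwise couple 61.75 at a = 7.2: M₀a(2L − a)/(2EI) = 3735/EI
  point load 170.1 at a = 9: Pa²(3L − a)/(6EI) = 62001/EI
  δ_0 = 65736/EI
Flexibility coefficient — unit upward force at C: δ_{CC} = L³/(3EI) = 576/EI.
The prop prevents deflection at C: R_C = δ_0/δ_{CC} = 65736/576 = 114.1 kN.
Vertical equilibrium: R_A = ΣP − R_C = 170.1 − 114.1 = 55.97 kN.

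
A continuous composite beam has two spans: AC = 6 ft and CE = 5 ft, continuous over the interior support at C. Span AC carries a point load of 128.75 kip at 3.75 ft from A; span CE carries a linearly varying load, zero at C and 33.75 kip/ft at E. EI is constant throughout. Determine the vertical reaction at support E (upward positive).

R_E = 35.73 kip

Take M_C as the redundant. Released structure: two simple spans AC and CE with a hinge at C.
Rotations at C on the released spans (each span's end-slope, ×1/EI):
  span AC: point load 128.75 at a = 3.75: Pab(L + a)/(6LEI) = 294.2/EI
  span CE: triangular load, peak 33.75: 7w₀L³/(360EI) = 82.03/EI
  relative rotation θ_0 = (294.2 + 82.03)/EI = 376.2/EI
A unit hogging moment at C produces rotation L₁/(3EI) + L₂/(3EI) = 3.667/EI.
Compatibility: M_C·(L₁+L₂)/(3EI) = θ_0, giving M_C = 102.6 kip·ft (hogging).
Span CE, ΣM about E: R_C^{CE}·5 = 140.6 + 102.6, so R_C^{CE} = 48.65 kip and R_E = 84.38 − 48.65 = 35.73 kip.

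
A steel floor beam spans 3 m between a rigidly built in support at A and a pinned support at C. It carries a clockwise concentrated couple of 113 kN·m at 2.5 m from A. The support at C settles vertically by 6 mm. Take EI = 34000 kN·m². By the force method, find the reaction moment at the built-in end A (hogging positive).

Remove the prop at C; the released (primary) structure is a cantilever built in at A.
Downward deflection at the released point C due to the loads:
  clockwise couple 113 at a = 2.5: M₀a(2L − a)/(2EI) = 494.4/EI
Tip deflection under a unit load at C: L³/(3EI) = 9/EI.
With EI = 34000 kN·m²: δ_0 = 0.01454 m and δ_{CC} = 0.000265 m/kN.
Compatibility — the beam at C must follow the support down by 0.006 m: δ_0 − R_C·δ_{CC} = 0.006, so R_C = (0.01454 − 0.006)/0.000265 = 32.26 kN.
Moment equilibrium about A: M_A = Σ(load moments about A) − R_C·L = 113 − 32.26×3 = 16.21 kN·m.

M_A = 16.21 kN·m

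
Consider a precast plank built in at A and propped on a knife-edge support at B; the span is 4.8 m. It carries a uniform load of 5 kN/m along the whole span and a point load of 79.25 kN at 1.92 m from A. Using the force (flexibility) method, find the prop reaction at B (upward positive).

R_B = 25.48 kN

Take the reaction at B as the redundant and release it; the primary structure is a cantilever fixed at A.
Deflection at B on the released cantilever, summing each load's contribution:
  UDL 5: wL⁴/(8EI) = 331.8/EI
  point load 79.25 at a = 1.92: Pa²(3L − a)/(6EI) = 607.7/EI
  δ_0 = 939.4/EI
Tip deflection under a unit load at B: L³/(3EI) = 36.86/EI.
Compatibility at B: δ_0 − R_B·δ_{BB} = 0, so R_B = 939.4/36.86 = 25.48 kN.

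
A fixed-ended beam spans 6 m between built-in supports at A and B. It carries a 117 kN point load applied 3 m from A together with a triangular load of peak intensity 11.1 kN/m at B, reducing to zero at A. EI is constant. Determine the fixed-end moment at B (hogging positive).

Take the two fixed-end moments M_A, M_B as redundants; the released structure is the simple span AB.
Simple-span end rotations at A and B under the given loads:
  at A: point load 117 at a = 3: Pab(L + b)/(6LEI) = 263.2/EI
  at B: point load 117 at a = 3: Pab(L + a)/(6LEI) = 263.2/EI
  at A: triangular load, peak 11.1: 7w₀L³/(360EI) = 46.62/EI
  at B: triangular load, peak 11.1: w₀L³/(45EI) = 53.28/EI
  θ_A0 = 309.9/EI,  θ_B0 = 316.5/EI
Flexibility coefficients: a unit moment at one end gives L/(3EI) there and L/(6EI) at the far end, so f₁₁ = f₂₂ = 2/EI and f₁₂ = f₂₁ = 1/EI.
Compatibility — zero rotation at each built-in end:
  2 M_A + 1 M_B = 309.9
  1 M_A + 2 M_B = 316.5
Solving the pair gives M_A = 101.1 kN·m and M_B = 107.7 kN·m (hogging).

M_B = 107.7 kN·m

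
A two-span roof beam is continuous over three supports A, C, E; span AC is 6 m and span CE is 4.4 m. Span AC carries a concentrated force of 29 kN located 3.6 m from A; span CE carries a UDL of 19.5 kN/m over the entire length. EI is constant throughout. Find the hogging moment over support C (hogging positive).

M_C = 39.24 kN·m

Release continuity at C by inserting a hinge; the redundant is the internal moment M_C. The primary structure is two simply-supported spans AC and CE.
Rotations at C on the released spans (each span's end-slope, ×1/EI):
  span AC: point load 29 at a = 3.6: Pab(L + a)/(6LEI) = 66.82/EI
  span CE: UDL 19.5: wL³/(24EI) = 69.21/EI
  relative rotation θ_0 = (66.82 + 69.21)/EI = 136/EI
A unit hogging moment at C produces rotation L₁/(3EI) + L₂/(3EI) = 3.467/EI.
Slope continuity at C: θ_0 = M_C·3.467/EI, so M_C = 136/3.467 = 39.24 kN·m (hogging).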